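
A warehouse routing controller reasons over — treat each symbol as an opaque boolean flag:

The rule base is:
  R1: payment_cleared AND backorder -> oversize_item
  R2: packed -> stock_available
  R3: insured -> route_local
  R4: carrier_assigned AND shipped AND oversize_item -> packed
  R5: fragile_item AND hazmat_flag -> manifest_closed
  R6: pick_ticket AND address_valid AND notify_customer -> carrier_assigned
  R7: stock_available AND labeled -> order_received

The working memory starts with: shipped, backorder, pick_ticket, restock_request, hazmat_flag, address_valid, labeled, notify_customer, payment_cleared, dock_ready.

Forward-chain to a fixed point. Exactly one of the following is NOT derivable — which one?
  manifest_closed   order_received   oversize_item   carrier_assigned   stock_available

manifest_closed

Round 1 — R1, R6, derive oversize_item, carrier_assigned.
Round 2 — R4, derive packed.
Round 3 — R2, derive stock_available.
Round 4 — R7, derive order_received.
Derived: stock_available (round 3), order_received (round 4), carrier_assigned (round 1), oversize_item (round 1). manifest_closed never appears in any round.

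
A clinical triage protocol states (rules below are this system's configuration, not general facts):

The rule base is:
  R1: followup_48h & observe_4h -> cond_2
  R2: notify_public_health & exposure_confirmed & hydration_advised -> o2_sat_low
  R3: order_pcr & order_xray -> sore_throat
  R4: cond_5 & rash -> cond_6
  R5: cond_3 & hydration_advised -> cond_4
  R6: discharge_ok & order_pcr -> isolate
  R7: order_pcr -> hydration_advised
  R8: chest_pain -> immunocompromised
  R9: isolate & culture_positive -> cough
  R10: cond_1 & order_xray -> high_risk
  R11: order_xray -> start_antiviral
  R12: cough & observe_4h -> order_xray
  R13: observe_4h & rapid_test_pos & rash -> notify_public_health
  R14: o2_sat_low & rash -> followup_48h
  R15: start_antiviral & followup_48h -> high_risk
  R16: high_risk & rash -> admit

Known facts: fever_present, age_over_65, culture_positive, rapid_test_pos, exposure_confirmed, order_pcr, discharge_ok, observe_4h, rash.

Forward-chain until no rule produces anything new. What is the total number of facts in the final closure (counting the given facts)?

21

Round 1: R6 [discharge_ok & order_pcr -> isolate]; R7 [order_pcr -> hydration_advised]; R13 [observe_4h & rapid_test_pos & rash -> notify_public_health]. Adds isolate, hydration_advised, notify_public_health.
Round 2: R2 [notify_public_health & exposure_confirmed & hydration_advised -> o2_sat_low]; R9 [isolate & culture_positive -> cough]. Adds o2_sat_low, cough.
Round 3: R12 [cough & observe_4h -> order_xray]; R14 [o2_sat_low & rash -> followup_48h]. Adds order_xray, followup_48h.
Round 4: R1 [followup_48h & observe_4h -> cond_2]; R3 [order_pcr & order_xray -> sore_throat]; R11 [order_xray -> start_antiviral]. Adds cond_2, sore_throat, start_antiviral.
Round 5: R15 [start_antiviral & followup_48h -> high_risk]. Adds high_risk.
Round 6: R16 [high_risk & rash -> admit]. Adds admit.
Closure: {admit, age_over_65, cond_2, cough, culture_positive, discharge_ok, exposure_confirmed, fever_present, followup_48h, high_risk, hydration_advised, isolate, notify_public_health, o2_sat_low, observe_4h, order_pcr, order_xray, rapid_test_pos, rash, sore_throat, start_antiviral} — 21 facts.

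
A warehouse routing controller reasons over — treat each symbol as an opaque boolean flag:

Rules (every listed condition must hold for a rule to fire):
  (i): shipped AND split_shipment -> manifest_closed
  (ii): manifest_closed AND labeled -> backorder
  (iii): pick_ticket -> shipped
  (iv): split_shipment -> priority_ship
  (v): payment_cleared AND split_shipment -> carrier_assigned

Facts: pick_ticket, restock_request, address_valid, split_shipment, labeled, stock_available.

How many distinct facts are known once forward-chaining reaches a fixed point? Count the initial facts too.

[1] (iii) [pick_ticket -> shipped]; (iv) [split_shipment -> priority_ship]. ⇒ new: shipped, priority_ship.
[2] (i) [shipped AND split_shipment -> manifest_closed]. ⇒ new: manifest_closed.
[3] (ii) [manifest_closed AND labeled -> backorder]. ⇒ new: backorder.
Closure: {address_valid, backorder, labeled, manifest_closed, pick_ticket, priority_ship, restock_request, shipped, split_shipment, stock_available} — 10 facts.

10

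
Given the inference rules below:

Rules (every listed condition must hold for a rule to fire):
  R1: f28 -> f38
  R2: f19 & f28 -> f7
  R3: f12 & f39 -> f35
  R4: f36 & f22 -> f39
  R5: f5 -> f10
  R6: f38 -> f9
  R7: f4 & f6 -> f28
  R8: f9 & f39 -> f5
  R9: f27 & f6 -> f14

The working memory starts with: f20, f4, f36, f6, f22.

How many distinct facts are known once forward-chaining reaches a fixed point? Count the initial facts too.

Round 1 fires R4, R7, giving f39, f28.
Round 2 fires R1, giving f38.
Round 3 fires R6, giving f9.
Round 4 fires R8, giving f5.
Round 5 fires R5, giving f10.
Closure: {f10, f20, f22, f28, f36, f38, f39, f4, f5, f6, f9} — 11 facts.

11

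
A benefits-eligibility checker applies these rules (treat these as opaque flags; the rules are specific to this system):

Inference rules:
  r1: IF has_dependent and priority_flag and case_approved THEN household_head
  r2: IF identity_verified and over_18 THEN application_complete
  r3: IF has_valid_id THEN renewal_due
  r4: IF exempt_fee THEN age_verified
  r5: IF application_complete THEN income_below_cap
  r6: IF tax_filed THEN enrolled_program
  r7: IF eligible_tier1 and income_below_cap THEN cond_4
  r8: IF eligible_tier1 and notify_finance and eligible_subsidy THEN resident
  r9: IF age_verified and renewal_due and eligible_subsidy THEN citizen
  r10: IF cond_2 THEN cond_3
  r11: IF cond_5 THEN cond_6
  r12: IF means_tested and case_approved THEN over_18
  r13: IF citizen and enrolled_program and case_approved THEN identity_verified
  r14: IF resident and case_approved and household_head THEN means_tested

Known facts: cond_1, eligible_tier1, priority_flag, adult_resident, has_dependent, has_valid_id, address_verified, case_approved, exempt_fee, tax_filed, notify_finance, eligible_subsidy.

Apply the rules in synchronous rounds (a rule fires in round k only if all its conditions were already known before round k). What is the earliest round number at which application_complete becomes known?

Round 1 fires r1, r3, r4, r6, r8, giving household_head, renewal_due, age_verified, enrolled_program, resident.
Round 2 fires r9, r14, giving citizen, means_tested.
Round 3 fires r12, r13, giving over_18, identity_verified.
Round 4 fires r2, giving application_complete.
application_complete first appears in round 4.

4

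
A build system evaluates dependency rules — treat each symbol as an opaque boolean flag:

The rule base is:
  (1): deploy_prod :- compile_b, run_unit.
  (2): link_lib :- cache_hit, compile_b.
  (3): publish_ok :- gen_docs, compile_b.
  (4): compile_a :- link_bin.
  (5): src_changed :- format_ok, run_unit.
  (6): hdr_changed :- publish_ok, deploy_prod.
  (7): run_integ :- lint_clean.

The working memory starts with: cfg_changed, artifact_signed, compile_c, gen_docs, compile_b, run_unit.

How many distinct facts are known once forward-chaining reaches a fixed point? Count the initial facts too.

9

Round 1 — (1), (3), derive deploy_prod, publish_ok.
Round 2 — (6), derive hdr_changed.
Closure: {artifact_signed, cfg_changed, compile_b, compile_c, deploy_prod, gen_docs, hdr_changed, publish_ok, run_unit} — 9 facts.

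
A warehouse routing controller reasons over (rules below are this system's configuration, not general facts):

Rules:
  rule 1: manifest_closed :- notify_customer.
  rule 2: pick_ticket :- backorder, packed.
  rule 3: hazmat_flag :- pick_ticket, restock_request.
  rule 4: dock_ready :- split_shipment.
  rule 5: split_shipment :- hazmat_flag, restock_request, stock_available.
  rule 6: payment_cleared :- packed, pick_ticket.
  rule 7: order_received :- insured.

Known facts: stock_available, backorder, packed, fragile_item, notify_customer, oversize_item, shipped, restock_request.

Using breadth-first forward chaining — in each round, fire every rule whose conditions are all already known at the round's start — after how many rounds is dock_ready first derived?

Round 1: rule 1 [manifest_closed :- notify_customer.]; rule 2 [pick_ticket :- backorder, packed.]. New: manifest_closed, pick_ticket.
Round 2: rule 3 [hazmat_flag :- pick_ticket, restock_request.]; rule 6 [payment_cleared :- packed, pick_ticket.]. New: hazmat_flag, payment_cleared.
Round 3: rule 5 [split_shipment :- hazmat_flag, restock_request, stock_available.]. New: split_shipment.
Round 4: rule 4 [dock_ready :- split_shipment.]. New: dock_ready.
dock_ready first appears in round 4.

4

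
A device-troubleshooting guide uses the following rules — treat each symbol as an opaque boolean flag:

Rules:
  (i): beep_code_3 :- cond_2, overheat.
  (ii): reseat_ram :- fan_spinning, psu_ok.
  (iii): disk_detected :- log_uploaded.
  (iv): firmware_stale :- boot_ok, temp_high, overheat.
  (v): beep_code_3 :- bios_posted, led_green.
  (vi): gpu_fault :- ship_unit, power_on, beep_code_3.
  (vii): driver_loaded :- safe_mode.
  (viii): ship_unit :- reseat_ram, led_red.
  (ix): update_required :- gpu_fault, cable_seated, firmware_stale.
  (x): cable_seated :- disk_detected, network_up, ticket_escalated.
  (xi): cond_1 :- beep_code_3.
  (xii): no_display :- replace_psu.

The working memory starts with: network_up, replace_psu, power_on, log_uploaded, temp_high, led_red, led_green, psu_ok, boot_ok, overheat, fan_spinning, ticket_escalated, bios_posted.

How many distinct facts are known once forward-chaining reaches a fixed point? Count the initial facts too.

23

[1] (ii) [reseat_ram :- fan_spinning, psu_ok.]; (iii) [disk_detected :- log_uploaded.]; (iv) [firmware_stale :- boot_ok, temp_high, overheat.]; (v) [beep_code_3 :- bios_posted, led_green.]; (xii) [no_display :- replace_psu.]. ⇒ new: reseat_ram, disk_detected, firmware_stale, beep_code_3, no_display.
[2] (viii) [ship_unit :- reseat_ram, led_red.]; (x) [cable_seated :- disk_detected, network_up, ticket_escalated.]; (xi) [cond_1 :- beep_code_3.]. ⇒ new: ship_unit, cable_seated, cond_1.
[3] (vi) [gpu_fault :- ship_unit, power_on, beep_code_3.]. ⇒ new: gpu_fault.
[4] (ix) [update_required :- gpu_fault, cable_seated, firmware_stale.]. ⇒ new: update_required.
Closure: {beep_code_3, bios_posted, boot_ok, cable_seated, cond_1, disk_detected, fan_spinning, firmware_stale, gpu_fault, led_green, led_red, log_uploaded, network_up, no_display, overheat, power_on, psu_ok, replace_psu, reseat_ram, ship_unit, temp_high, ticket_escalated, update_required} — 23 facts.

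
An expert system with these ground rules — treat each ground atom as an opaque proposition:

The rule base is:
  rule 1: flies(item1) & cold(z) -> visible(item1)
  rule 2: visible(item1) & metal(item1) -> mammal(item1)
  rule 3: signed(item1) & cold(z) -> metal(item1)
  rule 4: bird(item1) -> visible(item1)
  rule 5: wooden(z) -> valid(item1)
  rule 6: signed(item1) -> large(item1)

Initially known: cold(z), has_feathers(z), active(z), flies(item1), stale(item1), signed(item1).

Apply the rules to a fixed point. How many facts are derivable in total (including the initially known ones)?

Round 1: rule 1 [flies(item1) & cold(z) -> visible(item1)]; rule 3 [signed(item1) & cold(z) -> metal(item1)]; rule 6 [signed(item1) -> large(item1)]. New: visible(item1), metal(item1), large(item1).
Round 2: rule 2 [visible(item1) & metal(item1) -> mammal(item1)]. New: mammal(item1).
Closure: {active(z), cold(z), flies(item1), has_feathers(z), large(item1), mammal(item1), metal(item1), signed(item1), stale(item1), visible(item1)} — 10 facts.

10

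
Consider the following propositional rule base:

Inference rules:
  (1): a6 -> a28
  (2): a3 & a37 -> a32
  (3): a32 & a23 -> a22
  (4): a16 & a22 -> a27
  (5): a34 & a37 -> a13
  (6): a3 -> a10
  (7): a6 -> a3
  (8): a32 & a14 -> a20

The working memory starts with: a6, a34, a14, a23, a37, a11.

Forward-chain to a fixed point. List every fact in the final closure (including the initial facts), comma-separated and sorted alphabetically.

Round 1: (1) [a6 -> a28]; (5) [a34 & a37 -> a13]; (7) [a6 -> a3]. New: a28, a13, a3.
Round 2: (2) [a3 & a37 -> a32]; (6) [a3 -> a10]. New: a32, a10.
Round 3: (3) [a32 & a23 -> a22]; (8) [a32 & a14 -> a20]. New: a22, a20.

a10, a11, a13, a14, a20, a22, a23, a28, a3, a32, a34, a37, a6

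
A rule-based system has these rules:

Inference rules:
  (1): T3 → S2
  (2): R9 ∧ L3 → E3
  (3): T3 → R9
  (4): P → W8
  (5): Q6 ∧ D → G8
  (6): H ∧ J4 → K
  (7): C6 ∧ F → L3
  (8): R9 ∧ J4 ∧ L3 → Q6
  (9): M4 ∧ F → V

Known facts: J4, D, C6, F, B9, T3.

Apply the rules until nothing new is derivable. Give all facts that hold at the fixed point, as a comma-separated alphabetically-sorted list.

B9, C6, D, E3, F, G8, J4, L3, Q6, R9, S2, T3

Round 1 — (1), (3), (7), derive S2, R9, L3.
Round 2 — (2), (8), derive E3, Q6.
Round 3 — (5), derive G8.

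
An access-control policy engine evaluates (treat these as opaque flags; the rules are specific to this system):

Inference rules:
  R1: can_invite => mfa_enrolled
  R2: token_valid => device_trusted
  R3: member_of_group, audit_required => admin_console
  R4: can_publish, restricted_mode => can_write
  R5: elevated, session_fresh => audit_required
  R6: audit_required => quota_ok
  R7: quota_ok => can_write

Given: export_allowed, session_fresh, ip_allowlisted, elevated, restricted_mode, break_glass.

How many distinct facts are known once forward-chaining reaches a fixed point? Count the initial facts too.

9

Round 1 fires R5, giving audit_required.
Round 2 fires R6, giving quota_ok.
Round 3 fires R7, giving can_write.
Closure: {audit_required, break_glass, can_write, elevated, export_allowed, ip_allowlisted, quota_ok, restricted_mode, session_fresh} — 9 facts.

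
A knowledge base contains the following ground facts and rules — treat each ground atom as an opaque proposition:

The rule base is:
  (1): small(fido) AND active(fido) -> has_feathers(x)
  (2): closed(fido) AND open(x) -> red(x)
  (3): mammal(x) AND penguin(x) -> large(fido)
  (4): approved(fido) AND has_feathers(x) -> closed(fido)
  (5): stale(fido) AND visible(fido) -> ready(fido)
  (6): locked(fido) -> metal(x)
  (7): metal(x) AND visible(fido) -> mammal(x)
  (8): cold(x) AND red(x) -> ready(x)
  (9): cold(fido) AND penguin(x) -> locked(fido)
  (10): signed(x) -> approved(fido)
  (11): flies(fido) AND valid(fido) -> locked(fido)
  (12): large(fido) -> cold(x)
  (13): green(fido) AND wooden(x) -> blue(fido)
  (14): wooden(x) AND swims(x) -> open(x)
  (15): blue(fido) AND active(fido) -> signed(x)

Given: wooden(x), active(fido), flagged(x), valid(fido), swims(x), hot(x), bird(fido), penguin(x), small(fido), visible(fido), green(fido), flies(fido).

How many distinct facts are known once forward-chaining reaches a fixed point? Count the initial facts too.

25

[1] (1) [small(fido) AND active(fido) -> has_feathers(x)]; (11) [flies(fido) AND valid(fido) -> locked(fido)]; (13) [green(fido) AND wooden(x) -> blue(fido)]; (14) [wooden(x) AND swims(x) -> open(x)]. ⇒ new: has_feathers(x), locked(fido), blue(fido), open(x).
[2] (6) [locked(fido) -> metal(x)]; (15) [blue(fido) AND active(fido) -> signed(x)]. ⇒ new: metal(x), signed(x).
[3] (7) [metal(x) AND visible(fido) -> mammal(x)]; (10) [signed(x) -> approved(fido)]. ⇒ new: mammal(x), approved(fido).
[4] (3) [mammal(x) AND penguin(x) -> large(fido)]; (4) [approved(fido) AND has_feathers(x) -> closed(fido)]. ⇒ new: large(fido), closed(fido).
[5] (2) [closed(fido) AND open(x) -> red(x)]; (12) [large(fido) -> cold(x)]. ⇒ new: red(x), cold(x).
[6] (8) [cold(x) AND red(x) -> ready(x)]. ⇒ new: ready(x).
Closure: {active(fido), approved(fido), bird(fido), blue(fido), closed(fido), cold(x), flagged(x), flies(fido), green(fido), has_feathers(x), hot(x), large(fido), locked(fido), mammal(x), metal(x), open(x), penguin(x), ready(x), red(x), signed(x), small(fido), swims(x), valid(fido), visible(fido), wooden(x)} — 25 facts.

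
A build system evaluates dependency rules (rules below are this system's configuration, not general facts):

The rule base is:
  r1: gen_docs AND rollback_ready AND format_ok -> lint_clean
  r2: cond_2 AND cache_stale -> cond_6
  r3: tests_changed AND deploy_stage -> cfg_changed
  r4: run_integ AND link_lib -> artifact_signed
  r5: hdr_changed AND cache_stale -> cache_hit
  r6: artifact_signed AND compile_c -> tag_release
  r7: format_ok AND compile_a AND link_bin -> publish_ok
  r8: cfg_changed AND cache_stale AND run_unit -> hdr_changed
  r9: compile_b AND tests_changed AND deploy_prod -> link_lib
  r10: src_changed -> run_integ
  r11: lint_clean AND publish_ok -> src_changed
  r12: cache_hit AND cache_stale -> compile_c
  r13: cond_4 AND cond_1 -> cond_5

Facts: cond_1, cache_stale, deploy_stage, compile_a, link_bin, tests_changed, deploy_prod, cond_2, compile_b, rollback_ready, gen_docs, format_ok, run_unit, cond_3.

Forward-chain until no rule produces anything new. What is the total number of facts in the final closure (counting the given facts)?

26

Round 1: r1 [gen_docs AND rollback_ready AND format_ok -> lint_clean]; r2 [cond_2 AND cache_stale -> cond_6]; r3 [tests_changed AND deploy_stage -> cfg_changed]; r7 [format_ok AND compile_a AND link_bin -> publish_ok]; r9 [compile_b AND tests_changed AND deploy_prod -> link_lib]. Adds lint_clean, cond_6, cfg_changed, publish_ok, link_lib.
Round 2: r8 [cfg_changed AND cache_stale AND run_unit -> hdr_changed]; r11 [lint_clean AND publish_ok -> src_changed]. Adds hdr_changed, src_changed.
Round 3: r5 [hdr_changed AND cache_stale -> cache_hit]; r10 [src_changed -> run_integ]. Adds cache_hit, run_integ.
Round 4: r4 [run_integ AND link_lib -> artifact_signed]; r12 [cache_hit AND cache_stale -> compile_c]. Adds artifact_signed, compile_c.
Round 5: r6 [artifact_signed AND compile_c -> tag_release]. Adds tag_release.
Closure: {artifact_signed, cache_hit, cache_stale, cfg_changed, compile_a, compile_b, compile_c, cond_1, cond_2, cond_3, cond_6, deploy_prod, deploy_stage, format_ok, gen_docs, hdr_changed, link_bin, link_lib, lint_clean, publish_ok, rollback_ready, run_integ, run_unit, src_changed, tag_release, tests_changed} — 26 facts.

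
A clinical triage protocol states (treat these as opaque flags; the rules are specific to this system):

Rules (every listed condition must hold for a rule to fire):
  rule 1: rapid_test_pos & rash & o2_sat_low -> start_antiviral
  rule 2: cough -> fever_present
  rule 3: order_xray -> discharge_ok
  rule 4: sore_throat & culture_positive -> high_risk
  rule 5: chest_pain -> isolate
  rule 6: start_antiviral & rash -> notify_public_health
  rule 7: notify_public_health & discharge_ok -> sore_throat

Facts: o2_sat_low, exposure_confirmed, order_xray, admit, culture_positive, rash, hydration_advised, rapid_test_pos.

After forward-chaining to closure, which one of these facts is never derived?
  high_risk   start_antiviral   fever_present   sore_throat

Round 1 fires rule 1, rule 3, giving start_antiviral, discharge_ok.
Round 2 fires rule 6, giving notify_public_health.
Round 3 fires rule 7, giving sore_throat.
Round 4 fires rule 4, giving high_risk.
Derived: start_antiviral (round 1), sore_throat (round 3), high_risk (round 4). fever_present never appears in any round.

fever_present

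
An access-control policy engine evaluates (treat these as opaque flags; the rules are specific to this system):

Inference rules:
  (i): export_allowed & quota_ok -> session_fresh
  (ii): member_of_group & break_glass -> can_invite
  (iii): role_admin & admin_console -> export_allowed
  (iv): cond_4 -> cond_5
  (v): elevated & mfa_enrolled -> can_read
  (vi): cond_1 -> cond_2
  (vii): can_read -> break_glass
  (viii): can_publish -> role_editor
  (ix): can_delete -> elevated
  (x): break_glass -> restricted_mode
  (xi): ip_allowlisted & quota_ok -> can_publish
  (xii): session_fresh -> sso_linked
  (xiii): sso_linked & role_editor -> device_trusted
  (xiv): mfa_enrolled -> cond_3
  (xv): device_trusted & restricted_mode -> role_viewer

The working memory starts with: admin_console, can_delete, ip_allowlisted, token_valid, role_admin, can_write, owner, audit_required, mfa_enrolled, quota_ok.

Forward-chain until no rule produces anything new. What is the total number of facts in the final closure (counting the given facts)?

Round 1 fires (iii), (ix), (xi), (xiv), giving export_allowed, elevated, can_publish, cond_3.
Round 2 fires (i), (v), (viii), giving session_fresh, can_read, role_editor.
Round 3 fires (vii), (xii), giving break_glass, sso_linked.
Round 4 fires (x), (xiii), giving restricted_mode, device_trusted.
Round 5 fires (xv), giving role_viewer.
Closure: {admin_console, audit_required, break_glass, can_delete, can_publish, can_read, can_write, cond_3, device_trusted, elevated, export_allowed, ip_allowlisted, mfa_enrolled, owner, quota_ok, restricted_mode, role_admin, role_editor, role_viewer, session_fresh, sso_linked, token_valid} — 22 facts.

22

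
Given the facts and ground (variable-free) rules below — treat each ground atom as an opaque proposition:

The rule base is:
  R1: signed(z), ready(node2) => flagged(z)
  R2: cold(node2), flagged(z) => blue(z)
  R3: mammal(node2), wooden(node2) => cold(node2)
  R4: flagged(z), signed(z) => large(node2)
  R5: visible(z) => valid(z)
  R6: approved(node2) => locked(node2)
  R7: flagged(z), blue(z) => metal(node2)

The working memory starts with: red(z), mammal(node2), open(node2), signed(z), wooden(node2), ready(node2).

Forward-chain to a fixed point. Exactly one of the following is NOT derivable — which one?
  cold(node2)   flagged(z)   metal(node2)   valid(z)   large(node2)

valid(z)

Round 1 — R1, R3, derive flagged(z), cold(node2).
Round 2 — R2, R4, derive blue(z), large(node2).
Round 3 — R7, derive metal(node2).
Derived: metal(node2) (round 3), large(node2) (round 2), cold(node2) (round 1), flagged(z) (round 1). valid(z) never appears in any round.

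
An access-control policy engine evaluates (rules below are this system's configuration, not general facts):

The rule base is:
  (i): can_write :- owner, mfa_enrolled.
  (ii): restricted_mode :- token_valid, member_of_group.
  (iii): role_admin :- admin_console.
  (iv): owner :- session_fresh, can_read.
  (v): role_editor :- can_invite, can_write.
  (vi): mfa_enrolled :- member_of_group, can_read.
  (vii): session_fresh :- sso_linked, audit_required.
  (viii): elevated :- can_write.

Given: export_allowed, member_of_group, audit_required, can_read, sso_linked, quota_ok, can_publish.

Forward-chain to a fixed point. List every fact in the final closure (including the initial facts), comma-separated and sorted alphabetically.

audit_required, can_publish, can_read, can_write, elevated, export_allowed, member_of_group, mfa_enrolled, owner, quota_ok, session_fresh, sso_linked

[1] (vi) [mfa_enrolled :- member_of_group, can_read.]; (vii) [session_fresh :- sso_linked, audit_required.]. ⇒ new: mfa_enrolled, session_fresh.
[2] (iv) [owner :- session_fresh, can_read.]. ⇒ new: owner.
[3] (i) [can_write :- owner, mfa_enrolled.]. ⇒ new: can_write.
[4] (viii) [elevated :- can_write.]. ⇒ new: elevated.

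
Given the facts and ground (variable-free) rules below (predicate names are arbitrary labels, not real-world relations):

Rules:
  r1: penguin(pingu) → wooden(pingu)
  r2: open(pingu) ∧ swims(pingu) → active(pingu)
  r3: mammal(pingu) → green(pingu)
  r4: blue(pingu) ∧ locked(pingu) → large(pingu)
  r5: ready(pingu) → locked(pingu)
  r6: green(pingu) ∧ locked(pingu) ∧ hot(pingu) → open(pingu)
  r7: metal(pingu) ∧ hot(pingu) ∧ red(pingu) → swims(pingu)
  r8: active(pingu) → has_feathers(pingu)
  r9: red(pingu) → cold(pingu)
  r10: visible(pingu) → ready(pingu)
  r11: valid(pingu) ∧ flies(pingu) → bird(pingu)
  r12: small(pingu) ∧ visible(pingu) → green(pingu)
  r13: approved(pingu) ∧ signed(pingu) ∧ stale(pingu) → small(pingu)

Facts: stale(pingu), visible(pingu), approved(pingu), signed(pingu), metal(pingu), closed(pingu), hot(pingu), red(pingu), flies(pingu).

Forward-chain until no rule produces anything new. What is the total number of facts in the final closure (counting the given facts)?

18

Round 1 fires r7, r9, r10, r13, giving swims(pingu), cold(pingu), ready(pingu), small(pingu).
Round 2 fires r5, r12, giving locked(pingu), green(pingu).
Round 3 fires r6, giving open(pingu).
Round 4 fires r2, giving active(pingu).
Round 5 fires r8, giving has_feathers(pingu).
Closure: {active(pingu), approved(pingu), closed(pingu), cold(pingu), flies(pingu), green(pingu), has_feathers(pingu), hot(pingu), locked(pingu), metal(pingu), open(pingu), ready(pingu), red(pingu), signed(pingu), small(pingu), stale(pingu), swims(pingu), visible(pingu)} — 18 facts.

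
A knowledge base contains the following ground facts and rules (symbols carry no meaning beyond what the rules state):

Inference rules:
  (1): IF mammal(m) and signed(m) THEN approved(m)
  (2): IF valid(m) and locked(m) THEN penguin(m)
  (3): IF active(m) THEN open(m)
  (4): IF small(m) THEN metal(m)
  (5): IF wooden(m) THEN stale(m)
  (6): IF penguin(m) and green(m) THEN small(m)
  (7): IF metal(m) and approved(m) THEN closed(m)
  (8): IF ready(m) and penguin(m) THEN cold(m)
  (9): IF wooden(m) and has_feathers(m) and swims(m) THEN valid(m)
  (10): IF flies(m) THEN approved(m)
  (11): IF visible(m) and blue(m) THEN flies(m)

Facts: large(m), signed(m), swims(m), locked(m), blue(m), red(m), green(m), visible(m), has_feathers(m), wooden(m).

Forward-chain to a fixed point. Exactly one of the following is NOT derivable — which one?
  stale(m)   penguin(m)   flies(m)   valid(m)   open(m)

Round 1: (5) [IF wooden(m) THEN stale(m)]; (9) [IF wooden(m) and has_feathers(m) and swims(m) THEN valid(m)]; (11) [IF visible(m) and blue(m) THEN flies(m)]. New: stale(m), valid(m), flies(m).
Round 2: (2) [IF valid(m) and locked(m) THEN penguin(m)]; (10) [IF flies(m) THEN approved(m)]. New: penguin(m), approved(m).
Round 3: (6) [IF penguin(m) and green(m) THEN small(m)]. New: small(m).
Round 4: (4) [IF small(m) THEN metal(m)]. New: metal(m).
Round 5: (7) [IF metal(m) and approved(m) THEN closed(m)]. New: closed(m).
Derived: stale(m) (round 1), flies(m) (round 1), penguin(m) (round 2), valid(m) (round 1). open(m) never appears in any round.

open(m)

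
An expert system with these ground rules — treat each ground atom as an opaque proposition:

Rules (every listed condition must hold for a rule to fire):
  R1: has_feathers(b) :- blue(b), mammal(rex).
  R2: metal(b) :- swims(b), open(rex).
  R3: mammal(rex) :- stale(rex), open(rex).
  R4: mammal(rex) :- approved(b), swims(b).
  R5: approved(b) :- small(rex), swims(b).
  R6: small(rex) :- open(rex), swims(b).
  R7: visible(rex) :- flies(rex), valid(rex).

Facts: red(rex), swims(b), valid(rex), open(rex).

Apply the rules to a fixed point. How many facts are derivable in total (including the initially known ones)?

8

Round 1: R2 [metal(b) :- swims(b), open(rex).]; R6 [small(rex) :- open(rex), swims(b).]. New: metal(b), small(rex).
Round 2: R5 [approved(b) :- small(rex), swims(b).]. New: approved(b).
Round 3: R4 [mammal(rex) :- approved(b), swims(b).]. New: mammal(rex).
Closure: {approved(b), mammal(rex), metal(b), open(rex), red(rex), small(rex), swims(b), valid(rex)} — 8 facts.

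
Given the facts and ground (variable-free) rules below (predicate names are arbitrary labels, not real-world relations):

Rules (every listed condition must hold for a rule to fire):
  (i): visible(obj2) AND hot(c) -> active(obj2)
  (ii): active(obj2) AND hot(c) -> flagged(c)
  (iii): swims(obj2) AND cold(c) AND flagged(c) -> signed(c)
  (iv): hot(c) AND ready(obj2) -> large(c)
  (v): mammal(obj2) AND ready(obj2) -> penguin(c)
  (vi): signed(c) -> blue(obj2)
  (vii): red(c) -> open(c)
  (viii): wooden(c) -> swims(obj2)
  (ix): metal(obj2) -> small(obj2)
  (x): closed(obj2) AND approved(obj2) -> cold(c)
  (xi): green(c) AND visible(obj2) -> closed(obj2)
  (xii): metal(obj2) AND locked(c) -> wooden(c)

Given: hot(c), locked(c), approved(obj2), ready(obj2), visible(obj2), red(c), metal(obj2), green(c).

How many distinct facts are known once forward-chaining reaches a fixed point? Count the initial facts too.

Round 1: (i) [visible(obj2) AND hot(c) -> active(obj2)]; (iv) [hot(c) AND ready(obj2) -> large(c)]; (vii) [red(c) -> open(c)]; (ix) [metal(obj2) -> small(obj2)]; (xi) [green(c) AND visible(obj2) -> closed(obj2)]; (xii) [metal(obj2) AND locked(c) -> wooden(c)]. New: active(obj2), large(c), open(c), small(obj2), closed(obj2), wooden(c).
Round 2: (ii) [active(obj2) AND hot(c) -> flagged(c)]; (viii) [wooden(c) -> swims(obj2)]; (x) [closed(obj2) AND approved(obj2) -> cold(c)]. New: flagged(c), swims(obj2), cold(c).
Round 3: (iii) [swims(obj2) AND cold(c) AND flagged(c) -> signed(c)]. New: signed(c).
Round 4: (vi) [signed(c) -> blue(obj2)]. New: blue(obj2).
Closure: {active(obj2), approved(obj2), blue(obj2), closed(obj2), cold(c), flagged(c), green(c), hot(c), large(c), locked(c), metal(obj2), open(c), ready(obj2), red(c), signed(c), small(obj2), swims(obj2), visible(obj2), wooden(c)} — 19 facts.

19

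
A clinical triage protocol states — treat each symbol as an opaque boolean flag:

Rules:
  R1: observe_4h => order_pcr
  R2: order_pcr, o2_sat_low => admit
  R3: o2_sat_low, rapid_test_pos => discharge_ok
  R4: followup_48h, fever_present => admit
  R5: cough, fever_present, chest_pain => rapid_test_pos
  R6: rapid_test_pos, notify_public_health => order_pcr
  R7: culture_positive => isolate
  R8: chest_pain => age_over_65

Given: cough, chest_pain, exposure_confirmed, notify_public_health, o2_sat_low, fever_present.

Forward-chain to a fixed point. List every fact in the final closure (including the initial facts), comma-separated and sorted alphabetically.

Round 1 fires R5, R8, giving rapid_test_pos, age_over_65.
Round 2 fires R3, R6, giving discharge_ok, order_pcr.
Round 3 fires R2, giving admit.

admit, age_over_65, chest_pain, cough, discharge_ok, exposure_confirmed, fever_present, notify_public_health, o2_sat_low, order_pcr, rapid_test_pos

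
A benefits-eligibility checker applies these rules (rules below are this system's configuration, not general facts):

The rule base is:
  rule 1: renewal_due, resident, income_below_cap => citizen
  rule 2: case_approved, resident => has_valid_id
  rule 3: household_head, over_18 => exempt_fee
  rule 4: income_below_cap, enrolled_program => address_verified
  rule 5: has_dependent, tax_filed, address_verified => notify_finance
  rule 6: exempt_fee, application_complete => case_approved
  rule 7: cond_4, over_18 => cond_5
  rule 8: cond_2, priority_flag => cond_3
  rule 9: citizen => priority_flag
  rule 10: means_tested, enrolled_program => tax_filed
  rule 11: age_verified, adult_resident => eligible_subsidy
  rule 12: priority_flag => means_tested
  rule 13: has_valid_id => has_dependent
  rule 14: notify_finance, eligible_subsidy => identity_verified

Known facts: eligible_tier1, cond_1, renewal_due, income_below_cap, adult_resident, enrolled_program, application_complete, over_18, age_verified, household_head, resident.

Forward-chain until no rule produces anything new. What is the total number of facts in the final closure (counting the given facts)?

Round 1 — rule 1, rule 3, rule 4, rule 11, derive citizen, exempt_fee, address_verified, eligible_subsidy.
Round 2 — rule 6, rule 9, derive case_approved, priority_flag.
Round 3 — rule 2, rule 12, derive has_valid_id, means_tested.
Round 4 — rule 10, rule 13, derive tax_filed, has_dependent.
Round 5 — rule 5, derive notify_finance.
Round 6 — rule 14, derive identity_verified.
Closure: {address_verified, adult_resident, age_verified, application_complete, case_approved, citizen, cond_1, eligible_subsidy, eligible_tier1, enrolled_program, exempt_fee, has_dependent, has_valid_id, household_head, identity_verified, income_below_cap, means_tested, notify_finance, over_18, priority_flag, renewal_due, resident, tax_filed} — 23 facts.

23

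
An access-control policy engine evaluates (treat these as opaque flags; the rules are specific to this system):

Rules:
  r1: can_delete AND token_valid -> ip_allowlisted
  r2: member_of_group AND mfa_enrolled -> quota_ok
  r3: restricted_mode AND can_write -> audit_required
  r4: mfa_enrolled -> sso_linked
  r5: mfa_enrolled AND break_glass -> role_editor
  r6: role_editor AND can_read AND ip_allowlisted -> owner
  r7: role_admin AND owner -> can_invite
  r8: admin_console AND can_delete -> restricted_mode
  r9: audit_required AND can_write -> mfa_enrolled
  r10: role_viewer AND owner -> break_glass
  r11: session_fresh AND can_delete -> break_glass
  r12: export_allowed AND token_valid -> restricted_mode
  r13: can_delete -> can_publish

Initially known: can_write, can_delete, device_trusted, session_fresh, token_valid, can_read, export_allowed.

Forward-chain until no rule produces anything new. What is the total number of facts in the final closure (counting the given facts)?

[1] r1 [can_delete AND token_valid -> ip_allowlisted]; r11 [session_fresh AND can_delete -> break_glass]; r12 [export_allowed AND token_valid -> restricted_mode]; r13 [can_delete -> can_publish]. ⇒ new: ip_allowlisted, break_glass, restricted_mode, can_publish.
[2] r3 [restricted_mode AND can_write -> audit_required]. ⇒ new: audit_required.
[3] r9 [audit_required AND can_write -> mfa_enrolled]. ⇒ new: mfa_enrolled.
[4] r4 [mfa_enrolled -> sso_linked]; r5 [mfa_enrolled AND break_glass -> role_editor]. ⇒ new: sso_linked, role_editor.
[5] r6 [role_editor AND can_read AND ip_allowlisted -> owner]. ⇒ new: owner.
Closure: {audit_required, break_glass, can_delete, can_publish, can_read, can_write, device_trusted, export_allowed, ip_allowlisted, mfa_enrolled, owner, restricted_mode, role_editor, session_fresh, sso_linked, token_valid} — 16 facts.

16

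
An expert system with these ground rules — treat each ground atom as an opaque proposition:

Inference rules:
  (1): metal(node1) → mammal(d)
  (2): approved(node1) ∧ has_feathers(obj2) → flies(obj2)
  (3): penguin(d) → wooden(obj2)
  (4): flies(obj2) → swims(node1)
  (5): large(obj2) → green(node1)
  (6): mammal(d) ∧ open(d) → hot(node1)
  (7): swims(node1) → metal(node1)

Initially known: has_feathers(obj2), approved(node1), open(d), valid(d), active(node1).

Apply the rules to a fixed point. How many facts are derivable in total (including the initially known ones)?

Round 1 — (2), derive flies(obj2).
Round 2 — (4), derive swims(node1).
Round 3 — (7), derive metal(node1).
Round 4 — (1), derive mammal(d).
Round 5 — (6), derive hot(node1).
Closure: {active(node1), approved(node1), flies(obj2), has_feathers(obj2), hot(node1), mammal(d), metal(node1), open(d), swims(node1), valid(d)} — 10 facts.

10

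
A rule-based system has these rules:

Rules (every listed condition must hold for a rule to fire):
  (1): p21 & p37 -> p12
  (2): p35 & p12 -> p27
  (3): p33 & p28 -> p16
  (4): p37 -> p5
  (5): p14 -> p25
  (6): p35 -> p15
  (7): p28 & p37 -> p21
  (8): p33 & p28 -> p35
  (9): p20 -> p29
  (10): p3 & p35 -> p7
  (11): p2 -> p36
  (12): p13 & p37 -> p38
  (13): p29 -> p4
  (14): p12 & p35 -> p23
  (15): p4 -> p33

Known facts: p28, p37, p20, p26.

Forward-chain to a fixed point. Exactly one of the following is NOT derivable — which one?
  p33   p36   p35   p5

Round 1 fires (4), (7), (9), giving p5, p21, p29.
Round 2 fires (1), (13), giving p12, p4.
Round 3 fires (15), giving p33.
Round 4 fires (3), (8), giving p16, p35.
Round 5 fires (2), (6), (14), giving p27, p15, p23.
Derived: p5 (round 1), p35 (round 4), p33 (round 3). p36 never appears in any round.

p36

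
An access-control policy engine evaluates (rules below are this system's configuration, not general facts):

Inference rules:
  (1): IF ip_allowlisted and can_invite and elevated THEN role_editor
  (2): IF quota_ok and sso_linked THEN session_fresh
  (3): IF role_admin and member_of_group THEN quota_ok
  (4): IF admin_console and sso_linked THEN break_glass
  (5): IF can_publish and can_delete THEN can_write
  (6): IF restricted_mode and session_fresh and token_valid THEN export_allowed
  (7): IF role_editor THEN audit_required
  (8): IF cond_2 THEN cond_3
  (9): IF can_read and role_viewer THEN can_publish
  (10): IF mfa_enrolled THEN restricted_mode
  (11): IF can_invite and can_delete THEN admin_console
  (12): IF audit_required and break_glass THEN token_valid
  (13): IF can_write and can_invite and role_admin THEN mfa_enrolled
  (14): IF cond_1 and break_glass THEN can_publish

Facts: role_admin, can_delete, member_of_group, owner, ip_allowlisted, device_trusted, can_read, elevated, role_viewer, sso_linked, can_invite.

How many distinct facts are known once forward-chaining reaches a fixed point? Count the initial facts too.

[1] (1) [IF ip_allowlisted and can_invite and elevated THEN role_editor]; (3) [IF role_admin and member_of_group THEN quota_ok]; (9) [IF can_read and role_viewer THEN can_publish]; (11) [IF can_invite and can_delete THEN admin_console]. ⇒ new: role_editor, quota_ok, can_publish, admin_console.
[2] (2) [IF quota_ok and sso_linked THEN session_fresh]; (4) [IF admin_console and sso_linked THEN break_glass]; (5) [IF can_publish and can_delete THEN can_write]; (7) [IF role_editor THEN audit_required]. ⇒ new: session_fresh, break_glass, can_write, audit_required.
[3] (12) [IF audit_required and break_glass THEN token_valid]; (13) [IF can_write and can_invite and role_admin THEN mfa_enrolled]. ⇒ new: token_valid, mfa_enrolled.
[4] (10) [IF mfa_enrolled THEN restricted_mode]. ⇒ new: restricted_mode.
[5] (6) [IF restricted_mode and session_fresh and token_valid THEN export_allowed]. ⇒ new: export_allowed.
Closure: {admin_console, audit_required, break_glass, can_delete, can_invite, can_publish, can_read, can_write, device_trusted, elevated, export_allowed, ip_allowlisted, member_of_group, mfa_enrolled, owner, quota_ok, restricted_mode, role_admin, role_editor, role_viewer, session_fresh, sso_linked, token_valid} — 23 facts.

23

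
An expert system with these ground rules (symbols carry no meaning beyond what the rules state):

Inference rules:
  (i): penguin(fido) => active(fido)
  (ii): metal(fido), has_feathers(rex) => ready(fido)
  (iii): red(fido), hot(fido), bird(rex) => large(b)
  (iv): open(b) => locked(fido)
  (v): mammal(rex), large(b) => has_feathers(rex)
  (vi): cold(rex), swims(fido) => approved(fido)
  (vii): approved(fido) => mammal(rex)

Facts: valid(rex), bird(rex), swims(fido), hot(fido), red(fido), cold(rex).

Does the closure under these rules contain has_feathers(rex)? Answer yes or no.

Round 1: (iii) [red(fido), hot(fido), bird(rex) => large(b)]; (vi) [cold(rex), swims(fido) => approved(fido)]. Adds large(b), approved(fido).
Round 2: (vii) [approved(fido) => mammal(rex)]. Adds mammal(rex).
Round 3: (v) [mammal(rex), large(b) => has_feathers(rex)]. Adds has_feathers(rex).
has_feathers(rex) appears in round 3, so it is derivable.

yes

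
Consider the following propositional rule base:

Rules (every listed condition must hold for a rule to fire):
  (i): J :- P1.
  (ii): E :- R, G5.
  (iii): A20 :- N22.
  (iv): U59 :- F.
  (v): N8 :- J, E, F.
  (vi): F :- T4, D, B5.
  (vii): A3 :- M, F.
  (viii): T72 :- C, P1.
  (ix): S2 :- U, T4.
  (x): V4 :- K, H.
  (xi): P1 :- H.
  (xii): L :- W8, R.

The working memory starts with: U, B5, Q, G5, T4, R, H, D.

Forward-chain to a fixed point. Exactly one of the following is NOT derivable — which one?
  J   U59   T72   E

Round 1: (ii) [E :- R, G5.]; (vi) [F :- T4, D, B5.]; (ix) [S2 :- U, T4.]; (xi) [P1 :- H.]. New: E, F, S2, P1.
Round 2: (i) [J :- P1.]; (iv) [U59 :- F.]. New: J, U59.
Round 3: (v) [N8 :- J, E, F.]. New: N8.
Derived: U59 (round 2), E (round 1), J (round 2). T72 never appears in any round.

T72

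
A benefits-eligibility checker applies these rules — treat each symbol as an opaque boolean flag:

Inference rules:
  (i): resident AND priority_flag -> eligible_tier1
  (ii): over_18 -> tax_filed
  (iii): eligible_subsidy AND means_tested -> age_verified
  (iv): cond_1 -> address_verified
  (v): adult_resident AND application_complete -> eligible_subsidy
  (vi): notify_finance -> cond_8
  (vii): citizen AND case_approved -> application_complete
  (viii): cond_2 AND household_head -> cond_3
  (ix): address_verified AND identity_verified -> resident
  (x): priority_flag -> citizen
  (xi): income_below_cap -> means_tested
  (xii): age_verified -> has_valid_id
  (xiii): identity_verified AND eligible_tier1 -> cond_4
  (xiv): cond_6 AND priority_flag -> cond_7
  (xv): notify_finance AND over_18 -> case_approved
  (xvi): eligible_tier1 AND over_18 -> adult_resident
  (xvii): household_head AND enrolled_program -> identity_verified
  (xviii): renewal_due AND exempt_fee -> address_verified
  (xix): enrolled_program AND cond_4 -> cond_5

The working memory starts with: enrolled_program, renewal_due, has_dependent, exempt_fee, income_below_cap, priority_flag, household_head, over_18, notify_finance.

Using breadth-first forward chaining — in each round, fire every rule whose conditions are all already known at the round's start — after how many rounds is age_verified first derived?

6

Round 1 fires (ii), (vi), (x), (xi), (xv), (xvii), (xviii), giving tax_filed, cond_8, citizen, means_tested, case_approved, identity_verified, address_verified.
Round 2 fires (vii), (ix), giving application_complete, resident.
Round 3 fires (i), giving eligible_tier1.
Round 4 fires (xiii), (xvi), giving cond_4, adult_resident.
Round 5 fires (v), (xix), giving eligible_subsidy, cond_5.
Round 6 fires (iii), giving age_verified.
age_verified first appears in round 6.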